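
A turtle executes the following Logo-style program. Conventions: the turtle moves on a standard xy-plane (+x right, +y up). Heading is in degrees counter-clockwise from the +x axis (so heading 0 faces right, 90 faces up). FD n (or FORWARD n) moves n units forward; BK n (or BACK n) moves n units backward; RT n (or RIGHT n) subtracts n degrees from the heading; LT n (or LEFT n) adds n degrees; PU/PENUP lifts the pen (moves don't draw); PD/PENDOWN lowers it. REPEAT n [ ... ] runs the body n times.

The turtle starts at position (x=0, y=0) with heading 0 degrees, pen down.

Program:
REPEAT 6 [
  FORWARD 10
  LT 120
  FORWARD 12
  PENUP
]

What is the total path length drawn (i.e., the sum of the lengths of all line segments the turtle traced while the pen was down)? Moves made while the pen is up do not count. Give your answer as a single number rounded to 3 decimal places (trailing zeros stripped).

Answer: 22

Derivation:
Executing turtle program step by step:
Start: pos=(0,0), heading=0, pen down
REPEAT 6 [
  -- iteration 1/6 --
  FD 10: (0,0) -> (10,0) [heading=0, draw]
  LT 120: heading 0 -> 120
  FD 12: (10,0) -> (4,10.392) [heading=120, draw]
  PU: pen up
  -- iteration 2/6 --
  FD 10: (4,10.392) -> (-1,19.053) [heading=120, move]
  LT 120: heading 120 -> 240
  FD 12: (-1,19.053) -> (-7,8.66) [heading=240, move]
  PU: pen up
  -- iteration 3/6 --
  FD 10: (-7,8.66) -> (-12,0) [heading=240, move]
  LT 120: heading 240 -> 0
  FD 12: (-12,0) -> (0,0) [heading=0, move]
  PU: pen up
  -- iteration 4/6 --
  FD 10: (0,0) -> (10,0) [heading=0, move]
  LT 120: heading 0 -> 120
  FD 12: (10,0) -> (4,10.392) [heading=120, move]
  PU: pen up
  -- iteration 5/6 --
  FD 10: (4,10.392) -> (-1,19.053) [heading=120, move]
  LT 120: heading 120 -> 240
  FD 12: (-1,19.053) -> (-7,8.66) [heading=240, move]
  PU: pen up
  -- iteration 6/6 --
  FD 10: (-7,8.66) -> (-12,0) [heading=240, move]
  LT 120: heading 240 -> 0
  FD 12: (-12,0) -> (0,0) [heading=0, move]
  PU: pen up
]
Final: pos=(0,0), heading=0, 2 segment(s) drawn

Segment lengths:
  seg 1: (0,0) -> (10,0), length = 10
  seg 2: (10,0) -> (4,10.392), length = 12
Total = 22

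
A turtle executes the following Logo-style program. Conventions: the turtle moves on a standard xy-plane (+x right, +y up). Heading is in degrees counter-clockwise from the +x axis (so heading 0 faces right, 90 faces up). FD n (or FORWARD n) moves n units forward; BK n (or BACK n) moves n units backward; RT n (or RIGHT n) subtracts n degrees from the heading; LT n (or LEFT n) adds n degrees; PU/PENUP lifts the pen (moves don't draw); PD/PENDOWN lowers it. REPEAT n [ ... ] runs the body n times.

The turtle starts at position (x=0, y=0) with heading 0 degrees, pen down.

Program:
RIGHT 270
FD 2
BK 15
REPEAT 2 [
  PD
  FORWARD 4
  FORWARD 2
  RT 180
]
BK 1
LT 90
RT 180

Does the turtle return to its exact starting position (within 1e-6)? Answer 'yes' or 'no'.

Answer: no

Derivation:
Executing turtle program step by step:
Start: pos=(0,0), heading=0, pen down
RT 270: heading 0 -> 90
FD 2: (0,0) -> (0,2) [heading=90, draw]
BK 15: (0,2) -> (0,-13) [heading=90, draw]
REPEAT 2 [
  -- iteration 1/2 --
  PD: pen down
  FD 4: (0,-13) -> (0,-9) [heading=90, draw]
  FD 2: (0,-9) -> (0,-7) [heading=90, draw]
  RT 180: heading 90 -> 270
  -- iteration 2/2 --
  PD: pen down
  FD 4: (0,-7) -> (0,-11) [heading=270, draw]
  FD 2: (0,-11) -> (0,-13) [heading=270, draw]
  RT 180: heading 270 -> 90
]
BK 1: (0,-13) -> (0,-14) [heading=90, draw]
LT 90: heading 90 -> 180
RT 180: heading 180 -> 0
Final: pos=(0,-14), heading=0, 7 segment(s) drawn

Start position: (0, 0)
Final position: (0, -14)
Distance = 14; >= 1e-6 -> NOT closed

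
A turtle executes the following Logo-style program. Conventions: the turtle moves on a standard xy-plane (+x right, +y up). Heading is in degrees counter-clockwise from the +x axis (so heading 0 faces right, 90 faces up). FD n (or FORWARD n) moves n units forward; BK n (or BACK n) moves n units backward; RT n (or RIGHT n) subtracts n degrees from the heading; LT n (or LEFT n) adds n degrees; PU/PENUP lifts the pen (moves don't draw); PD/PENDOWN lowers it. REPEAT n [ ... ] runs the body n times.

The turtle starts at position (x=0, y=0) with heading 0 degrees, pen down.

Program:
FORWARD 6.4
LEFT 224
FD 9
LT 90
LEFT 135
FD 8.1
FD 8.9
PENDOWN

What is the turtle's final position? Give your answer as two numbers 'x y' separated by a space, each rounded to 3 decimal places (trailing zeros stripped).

Executing turtle program step by step:
Start: pos=(0,0), heading=0, pen down
FD 6.4: (0,0) -> (6.4,0) [heading=0, draw]
LT 224: heading 0 -> 224
FD 9: (6.4,0) -> (-0.074,-6.252) [heading=224, draw]
LT 90: heading 224 -> 314
LT 135: heading 314 -> 89
FD 8.1: (-0.074,-6.252) -> (0.067,1.847) [heading=89, draw]
FD 8.9: (0.067,1.847) -> (0.223,10.745) [heading=89, draw]
PD: pen down
Final: pos=(0.223,10.745), heading=89, 4 segment(s) drawn

Answer: 0.223 10.745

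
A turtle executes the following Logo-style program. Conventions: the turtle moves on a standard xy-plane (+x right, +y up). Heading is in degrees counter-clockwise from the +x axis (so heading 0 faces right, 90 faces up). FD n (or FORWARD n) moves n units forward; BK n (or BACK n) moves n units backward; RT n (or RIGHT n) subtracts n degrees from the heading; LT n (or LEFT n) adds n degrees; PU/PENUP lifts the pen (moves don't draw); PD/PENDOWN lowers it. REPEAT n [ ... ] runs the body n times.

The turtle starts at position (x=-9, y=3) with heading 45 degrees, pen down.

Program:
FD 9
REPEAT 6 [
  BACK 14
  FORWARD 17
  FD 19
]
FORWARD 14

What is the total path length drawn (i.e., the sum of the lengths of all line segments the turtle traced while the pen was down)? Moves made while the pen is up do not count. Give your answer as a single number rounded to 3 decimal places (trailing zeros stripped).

Executing turtle program step by step:
Start: pos=(-9,3), heading=45, pen down
FD 9: (-9,3) -> (-2.636,9.364) [heading=45, draw]
REPEAT 6 [
  -- iteration 1/6 --
  BK 14: (-2.636,9.364) -> (-12.536,-0.536) [heading=45, draw]
  FD 17: (-12.536,-0.536) -> (-0.515,11.485) [heading=45, draw]
  FD 19: (-0.515,11.485) -> (12.92,24.92) [heading=45, draw]
  -- iteration 2/6 --
  BK 14: (12.92,24.92) -> (3.021,15.021) [heading=45, draw]
  FD 17: (3.021,15.021) -> (15.042,27.042) [heading=45, draw]
  FD 19: (15.042,27.042) -> (28.477,40.477) [heading=45, draw]
  -- iteration 3/6 --
  BK 14: (28.477,40.477) -> (18.577,30.577) [heading=45, draw]
  FD 17: (18.577,30.577) -> (30.598,42.598) [heading=45, draw]
  FD 19: (30.598,42.598) -> (44.033,56.033) [heading=45, draw]
  -- iteration 4/6 --
  BK 14: (44.033,56.033) -> (34.134,46.134) [heading=45, draw]
  FD 17: (34.134,46.134) -> (46.154,58.154) [heading=45, draw]
  FD 19: (46.154,58.154) -> (59.589,71.589) [heading=45, draw]
  -- iteration 5/6 --
  BK 14: (59.589,71.589) -> (49.69,61.69) [heading=45, draw]
  FD 17: (49.69,61.69) -> (61.711,73.711) [heading=45, draw]
  FD 19: (61.711,73.711) -> (75.146,87.146) [heading=45, draw]
  -- iteration 6/6 --
  BK 14: (75.146,87.146) -> (65.246,77.246) [heading=45, draw]
  FD 17: (65.246,77.246) -> (77.267,89.267) [heading=45, draw]
  FD 19: (77.267,89.267) -> (90.702,102.702) [heading=45, draw]
]
FD 14: (90.702,102.702) -> (100.602,112.602) [heading=45, draw]
Final: pos=(100.602,112.602), heading=45, 20 segment(s) drawn

Segment lengths:
  seg 1: (-9,3) -> (-2.636,9.364), length = 9
  seg 2: (-2.636,9.364) -> (-12.536,-0.536), length = 14
  seg 3: (-12.536,-0.536) -> (-0.515,11.485), length = 17
  seg 4: (-0.515,11.485) -> (12.92,24.92), length = 19
  seg 5: (12.92,24.92) -> (3.021,15.021), length = 14
  seg 6: (3.021,15.021) -> (15.042,27.042), length = 17
  seg 7: (15.042,27.042) -> (28.477,40.477), length = 19
  seg 8: (28.477,40.477) -> (18.577,30.577), length = 14
  seg 9: (18.577,30.577) -> (30.598,42.598), length = 17
  seg 10: (30.598,42.598) -> (44.033,56.033), length = 19
  seg 11: (44.033,56.033) -> (34.134,46.134), length = 14
  seg 12: (34.134,46.134) -> (46.154,58.154), length = 17
  seg 13: (46.154,58.154) -> (59.589,71.589), length = 19
  seg 14: (59.589,71.589) -> (49.69,61.69), length = 14
  seg 15: (49.69,61.69) -> (61.711,73.711), length = 17
  seg 16: (61.711,73.711) -> (75.146,87.146), length = 19
  seg 17: (75.146,87.146) -> (65.246,77.246), length = 14
  seg 18: (65.246,77.246) -> (77.267,89.267), length = 17
  seg 19: (77.267,89.267) -> (90.702,102.702), length = 19
  seg 20: (90.702,102.702) -> (100.602,112.602), length = 14
Total = 323

Answer: 323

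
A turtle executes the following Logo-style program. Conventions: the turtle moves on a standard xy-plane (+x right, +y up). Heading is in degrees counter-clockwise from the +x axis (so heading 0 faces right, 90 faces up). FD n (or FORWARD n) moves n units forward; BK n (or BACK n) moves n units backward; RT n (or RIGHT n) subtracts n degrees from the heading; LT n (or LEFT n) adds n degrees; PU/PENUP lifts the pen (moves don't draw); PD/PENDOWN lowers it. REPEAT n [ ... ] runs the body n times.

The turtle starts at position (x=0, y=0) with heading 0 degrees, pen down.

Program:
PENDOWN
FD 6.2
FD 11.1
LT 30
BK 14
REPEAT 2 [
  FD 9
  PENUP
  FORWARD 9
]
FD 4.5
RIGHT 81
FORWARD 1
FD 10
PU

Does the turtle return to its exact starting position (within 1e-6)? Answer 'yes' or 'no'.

Answer: no

Derivation:
Executing turtle program step by step:
Start: pos=(0,0), heading=0, pen down
PD: pen down
FD 6.2: (0,0) -> (6.2,0) [heading=0, draw]
FD 11.1: (6.2,0) -> (17.3,0) [heading=0, draw]
LT 30: heading 0 -> 30
BK 14: (17.3,0) -> (5.176,-7) [heading=30, draw]
REPEAT 2 [
  -- iteration 1/2 --
  FD 9: (5.176,-7) -> (12.97,-2.5) [heading=30, draw]
  PU: pen up
  FD 9: (12.97,-2.5) -> (20.764,2) [heading=30, move]
  -- iteration 2/2 --
  FD 9: (20.764,2) -> (28.558,6.5) [heading=30, move]
  PU: pen up
  FD 9: (28.558,6.5) -> (36.353,11) [heading=30, move]
]
FD 4.5: (36.353,11) -> (40.25,13.25) [heading=30, move]
RT 81: heading 30 -> 309
FD 1: (40.25,13.25) -> (40.879,12.473) [heading=309, move]
FD 10: (40.879,12.473) -> (47.172,4.701) [heading=309, move]
PU: pen up
Final: pos=(47.172,4.701), heading=309, 4 segment(s) drawn

Start position: (0, 0)
Final position: (47.172, 4.701)
Distance = 47.406; >= 1e-6 -> NOT closed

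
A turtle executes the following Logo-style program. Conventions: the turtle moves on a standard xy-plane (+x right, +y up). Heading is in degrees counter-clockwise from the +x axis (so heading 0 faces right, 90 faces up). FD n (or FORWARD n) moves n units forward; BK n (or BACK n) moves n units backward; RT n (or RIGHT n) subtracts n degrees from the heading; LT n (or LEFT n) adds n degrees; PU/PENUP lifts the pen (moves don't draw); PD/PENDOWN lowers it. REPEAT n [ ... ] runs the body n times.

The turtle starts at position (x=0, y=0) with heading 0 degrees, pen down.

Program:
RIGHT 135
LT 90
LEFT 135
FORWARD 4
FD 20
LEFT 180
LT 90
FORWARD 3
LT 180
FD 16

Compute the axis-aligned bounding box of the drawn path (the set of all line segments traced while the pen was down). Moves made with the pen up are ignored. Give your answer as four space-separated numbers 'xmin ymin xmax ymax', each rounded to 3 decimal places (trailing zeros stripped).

Answer: -13 0 3 24

Derivation:
Executing turtle program step by step:
Start: pos=(0,0), heading=0, pen down
RT 135: heading 0 -> 225
LT 90: heading 225 -> 315
LT 135: heading 315 -> 90
FD 4: (0,0) -> (0,4) [heading=90, draw]
FD 20: (0,4) -> (0,24) [heading=90, draw]
LT 180: heading 90 -> 270
LT 90: heading 270 -> 0
FD 3: (0,24) -> (3,24) [heading=0, draw]
LT 180: heading 0 -> 180
FD 16: (3,24) -> (-13,24) [heading=180, draw]
Final: pos=(-13,24), heading=180, 4 segment(s) drawn

Segment endpoints: x in {-13, 0, 0, 0, 3}, y in {0, 4, 24, 24}
xmin=-13, ymin=0, xmax=3, ymax=24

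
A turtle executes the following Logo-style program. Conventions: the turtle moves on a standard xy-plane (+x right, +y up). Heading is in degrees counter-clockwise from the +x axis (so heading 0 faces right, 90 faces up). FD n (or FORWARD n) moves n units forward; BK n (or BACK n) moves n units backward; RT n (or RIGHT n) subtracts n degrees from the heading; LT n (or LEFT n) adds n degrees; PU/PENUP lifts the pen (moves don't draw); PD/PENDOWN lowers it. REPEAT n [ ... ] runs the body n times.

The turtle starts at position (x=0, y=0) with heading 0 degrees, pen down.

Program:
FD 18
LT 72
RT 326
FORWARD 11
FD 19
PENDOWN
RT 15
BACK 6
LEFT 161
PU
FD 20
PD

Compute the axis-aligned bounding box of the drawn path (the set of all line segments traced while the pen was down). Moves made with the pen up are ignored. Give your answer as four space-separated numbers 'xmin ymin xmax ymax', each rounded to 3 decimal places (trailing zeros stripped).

Answer: 0 0 18 28.838

Derivation:
Executing turtle program step by step:
Start: pos=(0,0), heading=0, pen down
FD 18: (0,0) -> (18,0) [heading=0, draw]
LT 72: heading 0 -> 72
RT 326: heading 72 -> 106
FD 11: (18,0) -> (14.968,10.574) [heading=106, draw]
FD 19: (14.968,10.574) -> (9.731,28.838) [heading=106, draw]
PD: pen down
RT 15: heading 106 -> 91
BK 6: (9.731,28.838) -> (9.836,22.839) [heading=91, draw]
LT 161: heading 91 -> 252
PU: pen up
FD 20: (9.836,22.839) -> (3.655,3.818) [heading=252, move]
PD: pen down
Final: pos=(3.655,3.818), heading=252, 4 segment(s) drawn

Segment endpoints: x in {0, 9.731, 9.836, 14.968, 18}, y in {0, 10.574, 22.839, 28.838}
xmin=0, ymin=0, xmax=18, ymax=28.838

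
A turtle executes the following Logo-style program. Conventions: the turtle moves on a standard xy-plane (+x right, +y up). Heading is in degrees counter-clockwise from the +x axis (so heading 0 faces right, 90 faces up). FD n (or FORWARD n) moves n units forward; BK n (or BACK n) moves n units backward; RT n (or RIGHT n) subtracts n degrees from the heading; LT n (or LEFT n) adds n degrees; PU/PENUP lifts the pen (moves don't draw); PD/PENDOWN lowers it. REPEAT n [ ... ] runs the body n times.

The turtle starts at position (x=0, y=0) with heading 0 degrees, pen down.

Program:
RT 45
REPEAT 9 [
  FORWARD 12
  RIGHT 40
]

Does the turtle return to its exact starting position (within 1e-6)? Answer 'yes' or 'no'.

Executing turtle program step by step:
Start: pos=(0,0), heading=0, pen down
RT 45: heading 0 -> 315
REPEAT 9 [
  -- iteration 1/9 --
  FD 12: (0,0) -> (8.485,-8.485) [heading=315, draw]
  RT 40: heading 315 -> 275
  -- iteration 2/9 --
  FD 12: (8.485,-8.485) -> (9.531,-20.44) [heading=275, draw]
  RT 40: heading 275 -> 235
  -- iteration 3/9 --
  FD 12: (9.531,-20.44) -> (2.648,-30.269) [heading=235, draw]
  RT 40: heading 235 -> 195
  -- iteration 4/9 --
  FD 12: (2.648,-30.269) -> (-8.943,-33.375) [heading=195, draw]
  RT 40: heading 195 -> 155
  -- iteration 5/9 --
  FD 12: (-8.943,-33.375) -> (-19.819,-28.304) [heading=155, draw]
  RT 40: heading 155 -> 115
  -- iteration 6/9 --
  FD 12: (-19.819,-28.304) -> (-24.89,-17.428) [heading=115, draw]
  RT 40: heading 115 -> 75
  -- iteration 7/9 --
  FD 12: (-24.89,-17.428) -> (-21.784,-5.837) [heading=75, draw]
  RT 40: heading 75 -> 35
  -- iteration 8/9 --
  FD 12: (-21.784,-5.837) -> (-11.954,1.046) [heading=35, draw]
  RT 40: heading 35 -> 355
  -- iteration 9/9 --
  FD 12: (-11.954,1.046) -> (0,0) [heading=355, draw]
  RT 40: heading 355 -> 315
]
Final: pos=(0,0), heading=315, 9 segment(s) drawn

Start position: (0, 0)
Final position: (0, 0)
Distance = 0; < 1e-6 -> CLOSED

Answer: yes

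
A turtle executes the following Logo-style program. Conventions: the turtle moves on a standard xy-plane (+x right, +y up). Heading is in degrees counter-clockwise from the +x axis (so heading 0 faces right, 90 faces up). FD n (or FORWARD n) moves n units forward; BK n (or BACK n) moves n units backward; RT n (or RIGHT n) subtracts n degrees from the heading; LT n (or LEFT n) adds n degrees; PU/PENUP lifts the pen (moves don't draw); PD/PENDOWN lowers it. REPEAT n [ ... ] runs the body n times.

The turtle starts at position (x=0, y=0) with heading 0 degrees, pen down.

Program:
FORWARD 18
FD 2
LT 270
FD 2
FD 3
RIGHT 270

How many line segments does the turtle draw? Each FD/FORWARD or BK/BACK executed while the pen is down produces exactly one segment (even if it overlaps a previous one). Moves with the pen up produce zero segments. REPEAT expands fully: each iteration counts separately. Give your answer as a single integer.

Executing turtle program step by step:
Start: pos=(0,0), heading=0, pen down
FD 18: (0,0) -> (18,0) [heading=0, draw]
FD 2: (18,0) -> (20,0) [heading=0, draw]
LT 270: heading 0 -> 270
FD 2: (20,0) -> (20,-2) [heading=270, draw]
FD 3: (20,-2) -> (20,-5) [heading=270, draw]
RT 270: heading 270 -> 0
Final: pos=(20,-5), heading=0, 4 segment(s) drawn
Segments drawn: 4

Answer: 4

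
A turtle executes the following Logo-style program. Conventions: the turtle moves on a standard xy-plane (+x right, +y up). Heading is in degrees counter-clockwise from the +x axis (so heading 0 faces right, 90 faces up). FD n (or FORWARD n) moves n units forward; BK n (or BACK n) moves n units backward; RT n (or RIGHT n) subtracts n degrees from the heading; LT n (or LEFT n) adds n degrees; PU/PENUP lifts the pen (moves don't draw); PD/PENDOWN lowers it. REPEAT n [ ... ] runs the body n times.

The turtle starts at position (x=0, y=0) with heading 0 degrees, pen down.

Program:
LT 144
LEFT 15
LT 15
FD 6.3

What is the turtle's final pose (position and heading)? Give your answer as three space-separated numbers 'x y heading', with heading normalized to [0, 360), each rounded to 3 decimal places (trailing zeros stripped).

Answer: -6.265 0.659 174

Derivation:
Executing turtle program step by step:
Start: pos=(0,0), heading=0, pen down
LT 144: heading 0 -> 144
LT 15: heading 144 -> 159
LT 15: heading 159 -> 174
FD 6.3: (0,0) -> (-6.265,0.659) [heading=174, draw]
Final: pos=(-6.265,0.659), heading=174, 1 segment(s) drawn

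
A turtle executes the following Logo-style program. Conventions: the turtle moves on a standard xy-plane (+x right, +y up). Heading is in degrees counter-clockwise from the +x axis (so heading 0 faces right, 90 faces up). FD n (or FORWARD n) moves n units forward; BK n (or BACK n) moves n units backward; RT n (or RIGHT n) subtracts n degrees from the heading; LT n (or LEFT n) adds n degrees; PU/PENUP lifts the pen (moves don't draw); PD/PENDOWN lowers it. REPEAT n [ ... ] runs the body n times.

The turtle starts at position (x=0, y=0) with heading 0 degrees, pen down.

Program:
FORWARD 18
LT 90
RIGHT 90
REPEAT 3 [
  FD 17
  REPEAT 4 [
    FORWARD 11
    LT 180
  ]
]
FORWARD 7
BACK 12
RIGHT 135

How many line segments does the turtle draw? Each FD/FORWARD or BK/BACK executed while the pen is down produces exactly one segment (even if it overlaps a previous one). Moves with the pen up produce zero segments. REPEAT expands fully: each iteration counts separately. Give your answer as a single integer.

Answer: 18

Derivation:
Executing turtle program step by step:
Start: pos=(0,0), heading=0, pen down
FD 18: (0,0) -> (18,0) [heading=0, draw]
LT 90: heading 0 -> 90
RT 90: heading 90 -> 0
REPEAT 3 [
  -- iteration 1/3 --
  FD 17: (18,0) -> (35,0) [heading=0, draw]
  REPEAT 4 [
    -- iteration 1/4 --
    FD 11: (35,0) -> (46,0) [heading=0, draw]
    LT 180: heading 0 -> 180
    -- iteration 2/4 --
    FD 11: (46,0) -> (35,0) [heading=180, draw]
    LT 180: heading 180 -> 0
    -- iteration 3/4 --
    FD 11: (35,0) -> (46,0) [heading=0, draw]
    LT 180: heading 0 -> 180
    -- iteration 4/4 --
    FD 11: (46,0) -> (35,0) [heading=180, draw]
    LT 180: heading 180 -> 0
  ]
  -- iteration 2/3 --
  FD 17: (35,0) -> (52,0) [heading=0, draw]
  REPEAT 4 [
    -- iteration 1/4 --
    FD 11: (52,0) -> (63,0) [heading=0, draw]
    LT 180: heading 0 -> 180
    -- iteration 2/4 --
    FD 11: (63,0) -> (52,0) [heading=180, draw]
    LT 180: heading 180 -> 0
    -- iteration 3/4 --
    FD 11: (52,0) -> (63,0) [heading=0, draw]
    LT 180: heading 0 -> 180
    -- iteration 4/4 --
    FD 11: (63,0) -> (52,0) [heading=180, draw]
    LT 180: heading 180 -> 0
  ]
  -- iteration 3/3 --
  FD 17: (52,0) -> (69,0) [heading=0, draw]
  REPEAT 4 [
    -- iteration 1/4 --
    FD 11: (69,0) -> (80,0) [heading=0, draw]
    LT 180: heading 0 -> 180
    -- iteration 2/4 --
    FD 11: (80,0) -> (69,0) [heading=180, draw]
    LT 180: heading 180 -> 0
    -- iteration 3/4 --
    FD 11: (69,0) -> (80,0) [heading=0, draw]
    LT 180: heading 0 -> 180
    -- iteration 4/4 --
    FD 11: (80,0) -> (69,0) [heading=180, draw]
    LT 180: heading 180 -> 0
  ]
]
FD 7: (69,0) -> (76,0) [heading=0, draw]
BK 12: (76,0) -> (64,0) [heading=0, draw]
RT 135: heading 0 -> 225
Final: pos=(64,0), heading=225, 18 segment(s) drawn
Segments drawn: 18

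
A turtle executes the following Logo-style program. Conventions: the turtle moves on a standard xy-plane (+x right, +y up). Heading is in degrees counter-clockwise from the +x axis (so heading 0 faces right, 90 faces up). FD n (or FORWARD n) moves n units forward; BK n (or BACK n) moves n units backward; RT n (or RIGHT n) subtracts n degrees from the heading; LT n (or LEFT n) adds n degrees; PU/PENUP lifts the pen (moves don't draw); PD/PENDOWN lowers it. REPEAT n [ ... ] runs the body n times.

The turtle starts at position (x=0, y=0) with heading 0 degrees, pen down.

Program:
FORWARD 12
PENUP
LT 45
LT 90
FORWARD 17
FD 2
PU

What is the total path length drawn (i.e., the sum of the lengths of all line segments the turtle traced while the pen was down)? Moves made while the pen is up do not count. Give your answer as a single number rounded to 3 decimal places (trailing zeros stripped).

Executing turtle program step by step:
Start: pos=(0,0), heading=0, pen down
FD 12: (0,0) -> (12,0) [heading=0, draw]
PU: pen up
LT 45: heading 0 -> 45
LT 90: heading 45 -> 135
FD 17: (12,0) -> (-0.021,12.021) [heading=135, move]
FD 2: (-0.021,12.021) -> (-1.435,13.435) [heading=135, move]
PU: pen up
Final: pos=(-1.435,13.435), heading=135, 1 segment(s) drawn

Segment lengths:
  seg 1: (0,0) -> (12,0), length = 12
Total = 12

Answer: 12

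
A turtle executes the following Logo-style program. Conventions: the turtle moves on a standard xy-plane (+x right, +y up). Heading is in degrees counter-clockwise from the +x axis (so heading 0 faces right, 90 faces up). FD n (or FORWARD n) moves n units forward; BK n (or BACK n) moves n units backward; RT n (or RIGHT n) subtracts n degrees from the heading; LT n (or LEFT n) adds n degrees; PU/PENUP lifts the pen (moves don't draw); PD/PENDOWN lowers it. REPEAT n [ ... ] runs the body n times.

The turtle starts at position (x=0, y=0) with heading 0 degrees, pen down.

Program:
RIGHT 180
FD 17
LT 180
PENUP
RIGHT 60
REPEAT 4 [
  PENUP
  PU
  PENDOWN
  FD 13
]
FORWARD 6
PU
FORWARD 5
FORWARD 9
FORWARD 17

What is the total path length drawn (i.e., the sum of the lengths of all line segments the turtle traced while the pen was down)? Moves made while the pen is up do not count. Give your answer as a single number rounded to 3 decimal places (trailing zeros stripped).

Executing turtle program step by step:
Start: pos=(0,0), heading=0, pen down
RT 180: heading 0 -> 180
FD 17: (0,0) -> (-17,0) [heading=180, draw]
LT 180: heading 180 -> 0
PU: pen up
RT 60: heading 0 -> 300
REPEAT 4 [
  -- iteration 1/4 --
  PU: pen up
  PU: pen up
  PD: pen down
  FD 13: (-17,0) -> (-10.5,-11.258) [heading=300, draw]
  -- iteration 2/4 --
  PU: pen up
  PU: pen up
  PD: pen down
  FD 13: (-10.5,-11.258) -> (-4,-22.517) [heading=300, draw]
  -- iteration 3/4 --
  PU: pen up
  PU: pen up
  PD: pen down
  FD 13: (-4,-22.517) -> (2.5,-33.775) [heading=300, draw]
  -- iteration 4/4 --
  PU: pen up
  PU: pen up
  PD: pen down
  FD 13: (2.5,-33.775) -> (9,-45.033) [heading=300, draw]
]
FD 6: (9,-45.033) -> (12,-50.229) [heading=300, draw]
PU: pen up
FD 5: (12,-50.229) -> (14.5,-54.56) [heading=300, move]
FD 9: (14.5,-54.56) -> (19,-62.354) [heading=300, move]
FD 17: (19,-62.354) -> (27.5,-77.076) [heading=300, move]
Final: pos=(27.5,-77.076), heading=300, 6 segment(s) drawn

Segment lengths:
  seg 1: (0,0) -> (-17,0), length = 17
  seg 2: (-17,0) -> (-10.5,-11.258), length = 13
  seg 3: (-10.5,-11.258) -> (-4,-22.517), length = 13
  seg 4: (-4,-22.517) -> (2.5,-33.775), length = 13
  seg 5: (2.5,-33.775) -> (9,-45.033), length = 13
  seg 6: (9,-45.033) -> (12,-50.229), length = 6
Total = 75

Answer: 75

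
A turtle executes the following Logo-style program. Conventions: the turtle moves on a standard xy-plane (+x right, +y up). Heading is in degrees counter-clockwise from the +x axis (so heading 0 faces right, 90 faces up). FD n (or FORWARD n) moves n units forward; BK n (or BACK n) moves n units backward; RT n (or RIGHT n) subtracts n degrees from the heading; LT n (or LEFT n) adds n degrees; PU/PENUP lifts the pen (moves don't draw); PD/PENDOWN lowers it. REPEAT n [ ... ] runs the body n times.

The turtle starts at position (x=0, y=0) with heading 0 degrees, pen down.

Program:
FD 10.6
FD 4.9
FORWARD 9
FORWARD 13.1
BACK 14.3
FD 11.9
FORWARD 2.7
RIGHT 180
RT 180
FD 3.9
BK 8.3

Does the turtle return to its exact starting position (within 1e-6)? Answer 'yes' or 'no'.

Executing turtle program step by step:
Start: pos=(0,0), heading=0, pen down
FD 10.6: (0,0) -> (10.6,0) [heading=0, draw]
FD 4.9: (10.6,0) -> (15.5,0) [heading=0, draw]
FD 9: (15.5,0) -> (24.5,0) [heading=0, draw]
FD 13.1: (24.5,0) -> (37.6,0) [heading=0, draw]
BK 14.3: (37.6,0) -> (23.3,0) [heading=0, draw]
FD 11.9: (23.3,0) -> (35.2,0) [heading=0, draw]
FD 2.7: (35.2,0) -> (37.9,0) [heading=0, draw]
RT 180: heading 0 -> 180
RT 180: heading 180 -> 0
FD 3.9: (37.9,0) -> (41.8,0) [heading=0, draw]
BK 8.3: (41.8,0) -> (33.5,0) [heading=0, draw]
Final: pos=(33.5,0), heading=0, 9 segment(s) drawn

Start position: (0, 0)
Final position: (33.5, 0)
Distance = 33.5; >= 1e-6 -> NOT closed

Answer: no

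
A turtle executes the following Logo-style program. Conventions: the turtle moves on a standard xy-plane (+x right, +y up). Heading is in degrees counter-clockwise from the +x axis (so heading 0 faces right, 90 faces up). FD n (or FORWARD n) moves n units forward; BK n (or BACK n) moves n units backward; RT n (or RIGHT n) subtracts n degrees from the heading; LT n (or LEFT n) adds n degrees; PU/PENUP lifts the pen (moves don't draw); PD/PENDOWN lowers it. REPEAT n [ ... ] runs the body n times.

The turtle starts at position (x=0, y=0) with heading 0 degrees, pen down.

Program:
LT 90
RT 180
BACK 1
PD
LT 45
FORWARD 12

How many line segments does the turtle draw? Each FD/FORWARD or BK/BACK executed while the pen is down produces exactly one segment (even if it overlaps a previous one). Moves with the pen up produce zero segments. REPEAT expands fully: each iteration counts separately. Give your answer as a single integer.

Executing turtle program step by step:
Start: pos=(0,0), heading=0, pen down
LT 90: heading 0 -> 90
RT 180: heading 90 -> 270
BK 1: (0,0) -> (0,1) [heading=270, draw]
PD: pen down
LT 45: heading 270 -> 315
FD 12: (0,1) -> (8.485,-7.485) [heading=315, draw]
Final: pos=(8.485,-7.485), heading=315, 2 segment(s) drawn
Segments drawn: 2

Answer: 2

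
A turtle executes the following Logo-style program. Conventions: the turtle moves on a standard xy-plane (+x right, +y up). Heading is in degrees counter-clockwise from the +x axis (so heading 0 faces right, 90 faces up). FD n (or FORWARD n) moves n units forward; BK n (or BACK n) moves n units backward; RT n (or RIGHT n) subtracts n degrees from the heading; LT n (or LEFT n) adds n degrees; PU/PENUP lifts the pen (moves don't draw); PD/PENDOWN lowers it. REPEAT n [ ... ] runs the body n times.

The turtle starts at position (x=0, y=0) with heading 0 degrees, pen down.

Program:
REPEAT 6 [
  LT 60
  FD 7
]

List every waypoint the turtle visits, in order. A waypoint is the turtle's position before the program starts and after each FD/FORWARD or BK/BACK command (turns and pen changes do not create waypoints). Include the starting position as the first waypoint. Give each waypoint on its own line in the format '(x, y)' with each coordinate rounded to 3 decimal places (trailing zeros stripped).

Answer: (0, 0)
(3.5, 6.062)
(0, 12.124)
(-7, 12.124)
(-10.5, 6.062)
(-7, 0)
(0, 0)

Derivation:
Executing turtle program step by step:
Start: pos=(0,0), heading=0, pen down
REPEAT 6 [
  -- iteration 1/6 --
  LT 60: heading 0 -> 60
  FD 7: (0,0) -> (3.5,6.062) [heading=60, draw]
  -- iteration 2/6 --
  LT 60: heading 60 -> 120
  FD 7: (3.5,6.062) -> (0,12.124) [heading=120, draw]
  -- iteration 3/6 --
  LT 60: heading 120 -> 180
  FD 7: (0,12.124) -> (-7,12.124) [heading=180, draw]
  -- iteration 4/6 --
  LT 60: heading 180 -> 240
  FD 7: (-7,12.124) -> (-10.5,6.062) [heading=240, draw]
  -- iteration 5/6 --
  LT 60: heading 240 -> 300
  FD 7: (-10.5,6.062) -> (-7,0) [heading=300, draw]
  -- iteration 6/6 --
  LT 60: heading 300 -> 0
  FD 7: (-7,0) -> (0,0) [heading=0, draw]
]
Final: pos=(0,0), heading=0, 6 segment(s) drawn
Waypoints (7 total):
(0, 0)
(3.5, 6.062)
(0, 12.124)
(-7, 12.124)
(-10.5, 6.062)
(-7, 0)
(0, 0)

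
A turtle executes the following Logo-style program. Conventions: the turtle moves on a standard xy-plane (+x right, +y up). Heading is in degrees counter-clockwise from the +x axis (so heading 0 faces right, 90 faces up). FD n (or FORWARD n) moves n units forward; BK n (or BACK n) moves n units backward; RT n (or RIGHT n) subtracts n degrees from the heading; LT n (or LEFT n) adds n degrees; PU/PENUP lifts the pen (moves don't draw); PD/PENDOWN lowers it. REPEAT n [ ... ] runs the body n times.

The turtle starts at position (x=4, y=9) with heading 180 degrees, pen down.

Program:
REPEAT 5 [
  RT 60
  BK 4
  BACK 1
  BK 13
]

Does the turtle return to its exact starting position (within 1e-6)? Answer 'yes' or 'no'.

Executing turtle program step by step:
Start: pos=(4,9), heading=180, pen down
REPEAT 5 [
  -- iteration 1/5 --
  RT 60: heading 180 -> 120
  BK 4: (4,9) -> (6,5.536) [heading=120, draw]
  BK 1: (6,5.536) -> (6.5,4.67) [heading=120, draw]
  BK 13: (6.5,4.67) -> (13,-6.588) [heading=120, draw]
  -- iteration 2/5 --
  RT 60: heading 120 -> 60
  BK 4: (13,-6.588) -> (11,-10.053) [heading=60, draw]
  BK 1: (11,-10.053) -> (10.5,-10.919) [heading=60, draw]
  BK 13: (10.5,-10.919) -> (4,-22.177) [heading=60, draw]
  -- iteration 3/5 --
  RT 60: heading 60 -> 0
  BK 4: (4,-22.177) -> (0,-22.177) [heading=0, draw]
  BK 1: (0,-22.177) -> (-1,-22.177) [heading=0, draw]
  BK 13: (-1,-22.177) -> (-14,-22.177) [heading=0, draw]
  -- iteration 4/5 --
  RT 60: heading 0 -> 300
  BK 4: (-14,-22.177) -> (-16,-18.713) [heading=300, draw]
  BK 1: (-16,-18.713) -> (-16.5,-17.847) [heading=300, draw]
  BK 13: (-16.5,-17.847) -> (-23,-6.588) [heading=300, draw]
  -- iteration 5/5 --
  RT 60: heading 300 -> 240
  BK 4: (-23,-6.588) -> (-21,-3.124) [heading=240, draw]
  BK 1: (-21,-3.124) -> (-20.5,-2.258) [heading=240, draw]
  BK 13: (-20.5,-2.258) -> (-14,9) [heading=240, draw]
]
Final: pos=(-14,9), heading=240, 15 segment(s) drawn

Start position: (4, 9)
Final position: (-14, 9)
Distance = 18; >= 1e-6 -> NOT closed

Answer: no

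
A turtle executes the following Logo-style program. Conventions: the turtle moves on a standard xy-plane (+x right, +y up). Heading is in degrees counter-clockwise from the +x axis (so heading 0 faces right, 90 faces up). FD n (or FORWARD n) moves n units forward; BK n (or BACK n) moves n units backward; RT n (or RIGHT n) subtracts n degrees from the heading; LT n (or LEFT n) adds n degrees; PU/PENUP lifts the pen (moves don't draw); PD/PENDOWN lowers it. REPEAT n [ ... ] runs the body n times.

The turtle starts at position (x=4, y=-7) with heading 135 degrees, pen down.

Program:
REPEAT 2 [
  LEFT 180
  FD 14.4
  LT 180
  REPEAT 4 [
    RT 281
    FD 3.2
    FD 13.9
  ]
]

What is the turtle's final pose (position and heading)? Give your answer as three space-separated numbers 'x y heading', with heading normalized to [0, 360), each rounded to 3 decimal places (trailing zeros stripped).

Answer: 26.562 -45.781 47

Derivation:
Executing turtle program step by step:
Start: pos=(4,-7), heading=135, pen down
REPEAT 2 [
  -- iteration 1/2 --
  LT 180: heading 135 -> 315
  FD 14.4: (4,-7) -> (14.182,-17.182) [heading=315, draw]
  LT 180: heading 315 -> 135
  REPEAT 4 [
    -- iteration 1/4 --
    RT 281: heading 135 -> 214
    FD 3.2: (14.182,-17.182) -> (11.529,-18.972) [heading=214, draw]
    FD 13.9: (11.529,-18.972) -> (0.006,-26.745) [heading=214, draw]
    -- iteration 2/4 --
    RT 281: heading 214 -> 293
    FD 3.2: (0.006,-26.745) -> (1.256,-29.69) [heading=293, draw]
    FD 13.9: (1.256,-29.69) -> (6.687,-42.485) [heading=293, draw]
    -- iteration 3/4 --
    RT 281: heading 293 -> 12
    FD 3.2: (6.687,-42.485) -> (9.817,-41.82) [heading=12, draw]
    FD 13.9: (9.817,-41.82) -> (23.414,-38.93) [heading=12, draw]
    -- iteration 4/4 --
    RT 281: heading 12 -> 91
    FD 3.2: (23.414,-38.93) -> (23.358,-35.73) [heading=91, draw]
    FD 13.9: (23.358,-35.73) -> (23.115,-21.832) [heading=91, draw]
  ]
  -- iteration 2/2 --
  LT 180: heading 91 -> 271
  FD 14.4: (23.115,-21.832) -> (23.366,-36.23) [heading=271, draw]
  LT 180: heading 271 -> 91
  REPEAT 4 [
    -- iteration 1/4 --
    RT 281: heading 91 -> 170
    FD 3.2: (23.366,-36.23) -> (20.215,-35.675) [heading=170, draw]
    FD 13.9: (20.215,-35.675) -> (6.526,-33.261) [heading=170, draw]
    -- iteration 2/4 --
    RT 281: heading 170 -> 249
    FD 3.2: (6.526,-33.261) -> (5.38,-36.248) [heading=249, draw]
    FD 13.9: (5.38,-36.248) -> (0.398,-49.225) [heading=249, draw]
    -- iteration 3/4 --
    RT 281: heading 249 -> 328
    FD 3.2: (0.398,-49.225) -> (3.112,-50.921) [heading=328, draw]
    FD 13.9: (3.112,-50.921) -> (14.9,-58.287) [heading=328, draw]
    -- iteration 4/4 --
    RT 281: heading 328 -> 47
    FD 3.2: (14.9,-58.287) -> (17.082,-55.946) [heading=47, draw]
    FD 13.9: (17.082,-55.946) -> (26.562,-45.781) [heading=47, draw]
  ]
]
Final: pos=(26.562,-45.781), heading=47, 18 segment(s) drawn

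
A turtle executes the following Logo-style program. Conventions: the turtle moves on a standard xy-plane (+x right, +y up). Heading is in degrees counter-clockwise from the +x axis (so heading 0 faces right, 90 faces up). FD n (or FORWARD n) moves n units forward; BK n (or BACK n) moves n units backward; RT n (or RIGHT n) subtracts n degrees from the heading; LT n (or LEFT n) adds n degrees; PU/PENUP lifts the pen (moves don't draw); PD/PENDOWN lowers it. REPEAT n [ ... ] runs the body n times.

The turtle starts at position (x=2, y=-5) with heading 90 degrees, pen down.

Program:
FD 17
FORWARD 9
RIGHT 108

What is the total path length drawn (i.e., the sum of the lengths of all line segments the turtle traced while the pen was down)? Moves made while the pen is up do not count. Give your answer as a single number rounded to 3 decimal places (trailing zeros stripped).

Executing turtle program step by step:
Start: pos=(2,-5), heading=90, pen down
FD 17: (2,-5) -> (2,12) [heading=90, draw]
FD 9: (2,12) -> (2,21) [heading=90, draw]
RT 108: heading 90 -> 342
Final: pos=(2,21), heading=342, 2 segment(s) drawn

Segment lengths:
  seg 1: (2,-5) -> (2,12), length = 17
  seg 2: (2,12) -> (2,21), length = 9
Total = 26

Answer: 26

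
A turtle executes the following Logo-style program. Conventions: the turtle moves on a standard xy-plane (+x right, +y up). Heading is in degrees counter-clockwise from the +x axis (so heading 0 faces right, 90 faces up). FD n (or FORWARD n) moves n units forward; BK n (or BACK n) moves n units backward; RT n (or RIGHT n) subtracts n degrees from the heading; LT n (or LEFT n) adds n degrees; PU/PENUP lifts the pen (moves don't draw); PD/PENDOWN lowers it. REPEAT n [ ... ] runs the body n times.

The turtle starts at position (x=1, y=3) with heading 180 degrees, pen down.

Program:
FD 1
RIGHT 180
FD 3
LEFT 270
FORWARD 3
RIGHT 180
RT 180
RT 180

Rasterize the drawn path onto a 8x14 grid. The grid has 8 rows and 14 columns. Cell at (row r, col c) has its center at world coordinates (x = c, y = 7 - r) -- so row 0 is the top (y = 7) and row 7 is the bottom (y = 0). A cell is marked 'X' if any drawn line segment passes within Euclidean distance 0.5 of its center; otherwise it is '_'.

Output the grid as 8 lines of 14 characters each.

Answer: ______________
______________
______________
______________
XXXX__________
___X__________
___X__________
___X__________

Derivation:
Segment 0: (1,3) -> (0,3)
Segment 1: (0,3) -> (3,3)
Segment 2: (3,3) -> (3,0)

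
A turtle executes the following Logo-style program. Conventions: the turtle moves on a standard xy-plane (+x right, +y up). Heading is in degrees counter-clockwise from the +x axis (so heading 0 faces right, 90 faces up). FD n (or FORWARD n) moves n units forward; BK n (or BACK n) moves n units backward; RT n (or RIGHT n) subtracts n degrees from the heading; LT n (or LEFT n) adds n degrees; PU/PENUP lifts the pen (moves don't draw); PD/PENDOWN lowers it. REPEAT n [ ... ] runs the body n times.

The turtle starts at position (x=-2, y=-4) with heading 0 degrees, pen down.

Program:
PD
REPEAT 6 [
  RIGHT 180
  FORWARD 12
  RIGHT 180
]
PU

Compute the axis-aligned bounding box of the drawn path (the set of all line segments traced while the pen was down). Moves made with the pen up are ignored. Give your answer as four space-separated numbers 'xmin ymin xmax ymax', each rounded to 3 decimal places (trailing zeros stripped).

Answer: -74 -4 -2 -4

Derivation:
Executing turtle program step by step:
Start: pos=(-2,-4), heading=0, pen down
PD: pen down
REPEAT 6 [
  -- iteration 1/6 --
  RT 180: heading 0 -> 180
  FD 12: (-2,-4) -> (-14,-4) [heading=180, draw]
  RT 180: heading 180 -> 0
  -- iteration 2/6 --
  RT 180: heading 0 -> 180
  FD 12: (-14,-4) -> (-26,-4) [heading=180, draw]
  RT 180: heading 180 -> 0
  -- iteration 3/6 --
  RT 180: heading 0 -> 180
  FD 12: (-26,-4) -> (-38,-4) [heading=180, draw]
  RT 180: heading 180 -> 0
  -- iteration 4/6 --
  RT 180: heading 0 -> 180
  FD 12: (-38,-4) -> (-50,-4) [heading=180, draw]
  RT 180: heading 180 -> 0
  -- iteration 5/6 --
  RT 180: heading 0 -> 180
  FD 12: (-50,-4) -> (-62,-4) [heading=180, draw]
  RT 180: heading 180 -> 0
  -- iteration 6/6 --
  RT 180: heading 0 -> 180
  FD 12: (-62,-4) -> (-74,-4) [heading=180, draw]
  RT 180: heading 180 -> 0
]
PU: pen up
Final: pos=(-74,-4), heading=0, 6 segment(s) drawn

Segment endpoints: x in {-74, -62, -50, -38, -26, -14, -2}, y in {-4, -4, -4, -4, -4, -4, -4}
xmin=-74, ymin=-4, xmax=-2, ymax=-4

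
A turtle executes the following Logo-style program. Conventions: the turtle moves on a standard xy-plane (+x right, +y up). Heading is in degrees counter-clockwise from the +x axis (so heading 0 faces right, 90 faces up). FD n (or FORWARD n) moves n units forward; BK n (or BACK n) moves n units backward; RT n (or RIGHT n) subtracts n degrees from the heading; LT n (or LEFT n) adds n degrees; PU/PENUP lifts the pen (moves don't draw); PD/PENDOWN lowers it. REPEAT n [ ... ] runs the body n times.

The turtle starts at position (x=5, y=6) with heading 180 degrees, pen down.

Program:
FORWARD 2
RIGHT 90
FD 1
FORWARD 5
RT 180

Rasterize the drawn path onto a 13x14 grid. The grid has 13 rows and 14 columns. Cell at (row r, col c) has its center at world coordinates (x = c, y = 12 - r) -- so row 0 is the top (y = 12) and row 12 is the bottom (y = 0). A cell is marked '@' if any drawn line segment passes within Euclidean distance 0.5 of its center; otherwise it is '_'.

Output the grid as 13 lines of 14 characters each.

Answer: ___@__________
___@__________
___@__________
___@__________
___@__________
___@__________
___@@@________
______________
______________
______________
______________
______________
______________

Derivation:
Segment 0: (5,6) -> (3,6)
Segment 1: (3,6) -> (3,7)
Segment 2: (3,7) -> (3,12)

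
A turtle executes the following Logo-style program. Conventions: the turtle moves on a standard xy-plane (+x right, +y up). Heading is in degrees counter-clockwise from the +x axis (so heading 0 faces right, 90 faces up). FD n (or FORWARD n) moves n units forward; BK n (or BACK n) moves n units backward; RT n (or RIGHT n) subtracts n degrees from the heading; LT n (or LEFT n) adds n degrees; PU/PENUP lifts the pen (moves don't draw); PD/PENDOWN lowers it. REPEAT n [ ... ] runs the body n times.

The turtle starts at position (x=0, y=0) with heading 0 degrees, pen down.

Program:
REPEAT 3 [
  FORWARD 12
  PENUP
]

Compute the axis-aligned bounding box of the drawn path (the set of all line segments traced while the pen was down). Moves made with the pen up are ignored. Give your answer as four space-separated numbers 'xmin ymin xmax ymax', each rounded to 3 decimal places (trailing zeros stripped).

Answer: 0 0 12 0

Derivation:
Executing turtle program step by step:
Start: pos=(0,0), heading=0, pen down
REPEAT 3 [
  -- iteration 1/3 --
  FD 12: (0,0) -> (12,0) [heading=0, draw]
  PU: pen up
  -- iteration 2/3 --
  FD 12: (12,0) -> (24,0) [heading=0, move]
  PU: pen up
  -- iteration 3/3 --
  FD 12: (24,0) -> (36,0) [heading=0, move]
  PU: pen up
]
Final: pos=(36,0), heading=0, 1 segment(s) drawn

Segment endpoints: x in {0, 12}, y in {0}
xmin=0, ymin=0, xmax=12, ymax=0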